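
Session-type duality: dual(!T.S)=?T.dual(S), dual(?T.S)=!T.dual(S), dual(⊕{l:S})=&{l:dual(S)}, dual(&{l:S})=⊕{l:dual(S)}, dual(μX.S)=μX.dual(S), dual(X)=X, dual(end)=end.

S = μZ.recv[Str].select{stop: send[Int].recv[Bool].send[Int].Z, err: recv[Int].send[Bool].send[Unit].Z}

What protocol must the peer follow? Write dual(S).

μZ → μZ  (rec unchanged)
  recv[Str] → send[Str]
    select{stop,err} → offer{stop,err}  (select→offer)
      [stop]
        send[Int] → recv[Int]
          recv[Bool] → send[Bool]
            send[Int] → recv[Int]
              Z ↦ Z
      [err]
        recv[Int] → send[Int]
          send[Bool] → recv[Bool]
            send[Unit] → recv[Unit]
              Z ↦ Z

μZ.send[Str].offer{stop: recv[Int].send[Bool].recv[Int].Z, err: send[Int].recv[Bool].recv[Unit].Z}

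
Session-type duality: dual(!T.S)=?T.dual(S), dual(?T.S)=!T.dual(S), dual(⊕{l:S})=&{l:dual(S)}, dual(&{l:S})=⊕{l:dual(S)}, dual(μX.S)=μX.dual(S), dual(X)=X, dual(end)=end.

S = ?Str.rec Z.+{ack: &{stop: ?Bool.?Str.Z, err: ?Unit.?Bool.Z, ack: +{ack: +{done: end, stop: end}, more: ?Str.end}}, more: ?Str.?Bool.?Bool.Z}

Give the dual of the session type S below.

!Str.rec Z.&{ack: +{stop: !Bool.!Str.Z, err: !Unit.!Bool.Z, ack: &{ack: &{done: end, stop: end}, more: !Str.end}}, more: !Str.!Bool.!Bool.Z}

?Str → !Str
  rec Z → rec Z  (μ self-dual)
    +{ack,more} → &{ack,more}  (internal→external)
      [ack]
        &{stop,err,ack} → +{stop,err,ack}  (external→internal)
          [stop]
            ?Bool → !Bool
              ?Str → !Str
                Z ↦ Z
          [err]
            ?Unit → !Unit
              ?Bool → !Bool
                Z ↦ Z
          [ack]
            +{ack,more} → &{ack,more}  (internal→external)
              [ack]
                +{done,stop} → &{done,stop}  (internal→external)
                  [done]
                    end ↦ end
                  [stop]
                    end ↦ end
              [more]
                ?Str → !Str
                  end ↦ end
      [more]
        ?Str → !Str
          ?Bool → !Bool
            ?Bool → !Bool
              Z ↦ Z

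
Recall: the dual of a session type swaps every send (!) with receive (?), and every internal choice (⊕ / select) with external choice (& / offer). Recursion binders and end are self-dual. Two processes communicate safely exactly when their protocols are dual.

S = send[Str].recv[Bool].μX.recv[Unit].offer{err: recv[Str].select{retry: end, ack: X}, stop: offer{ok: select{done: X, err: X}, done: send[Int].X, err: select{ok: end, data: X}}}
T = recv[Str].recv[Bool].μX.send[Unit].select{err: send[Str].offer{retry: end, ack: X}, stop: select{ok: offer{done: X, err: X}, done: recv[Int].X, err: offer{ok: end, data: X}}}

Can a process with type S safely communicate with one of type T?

NO

send[Str] ‖ recv[Str]  match
  recv[Bool] ‖ recv[Bool]  ✗ same direction on both sides — not dual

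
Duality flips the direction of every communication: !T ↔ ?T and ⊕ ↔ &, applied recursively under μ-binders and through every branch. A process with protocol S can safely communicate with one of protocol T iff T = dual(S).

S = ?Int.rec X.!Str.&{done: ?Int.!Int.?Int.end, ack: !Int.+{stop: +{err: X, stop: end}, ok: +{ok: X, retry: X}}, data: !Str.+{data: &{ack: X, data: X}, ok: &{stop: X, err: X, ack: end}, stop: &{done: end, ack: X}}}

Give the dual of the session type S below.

?Int ↦ !Int
  rec X ↦ rec X  (rec unchanged)
    !Str ↦ ?Str
      &{done,ack,data} ↦ +{done,ack,data}  (&→⊕)
        [done]
          ?Int ↦ !Int
            !Int ↦ ?Int
              ?Int ↦ !Int
                dual(end) = end
        [ack]
          !Int ↦ ?Int
            +{stop,ok} ↦ &{stop,ok}  (⊕→&)
              [stop]
                +{err,stop} ↦ &{err,stop}  (⊕→&)
                  [err]
                    dual(X) = X
                  [stop]
                    dual(end) = end
              [ok]
                +{ok,retry} ↦ &{ok,retry}  (⊕→&)
                  [ok]
                    dual(X) = X
                  [retry]
                    dual(X) = X
        [data]
          !Str ↦ ?Str
            +{data,ok,stop} ↦ &{data,ok,stop}  (⊕→&)
              [data]
                &{ack,data} ↦ +{ack,data}  (&→⊕)
                  [ack]
                    dual(X) = X
                  [data]
                    dual(X) = X
              [ok]
                &{stop,err,ack} ↦ +{stop,err,ack}  (&→⊕)
                  [stop]
                    dual(X) = X
                  [err]
                    dual(X) = X
                  [ack]
                    dual(end) = end
              [stop]
                &{done,ack} ↦ +{done,ack}  (&→⊕)
                  [done]
                    dual(end) = end
                  [ack]
                    dual(X) = X

!Int.rec X.?Str.+{done: !Int.?Int.!Int.end, ack: ?Int.&{stop: &{err: X, stop: end}, ok: &{ok: X, retry: X}}, data: ?Str.&{data: +{ack: X, data: X}, ok: +{stop: X, err: X, ack: end}, stop: +{done: end, ack: X}}}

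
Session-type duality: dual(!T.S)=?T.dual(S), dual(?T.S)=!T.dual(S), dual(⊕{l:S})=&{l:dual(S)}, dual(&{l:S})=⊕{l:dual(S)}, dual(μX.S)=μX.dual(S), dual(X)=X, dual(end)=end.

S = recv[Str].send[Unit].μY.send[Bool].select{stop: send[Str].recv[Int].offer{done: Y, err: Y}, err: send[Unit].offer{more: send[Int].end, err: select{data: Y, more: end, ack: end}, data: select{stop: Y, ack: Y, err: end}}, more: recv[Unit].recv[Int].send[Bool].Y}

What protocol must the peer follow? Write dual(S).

send[Str].recv[Unit].μY.recv[Bool].offer{stop: recv[Str].send[Int].select{done: Y, err: Y}, err: recv[Unit].select{more: recv[Int].end, err: offer{data: Y, more: end, ack: end}, data: offer{stop: Y, ack: Y, err: end}}, more: send[Unit].send[Int].recv[Bool].Y}

recv[Str] → send[Str]
  send[Unit] → recv[Unit]
    μY → μY  (rec unchanged)
      send[Bool] → recv[Bool]
        select{stop,err,more} → offer{stop,err,more}  (select→offer)
          [stop]
            send[Str] → recv[Str]
              recv[Int] → send[Int]
                offer{done,err} → select{done,err}  (offer→select)
                  [done]
                    Y self-dual
                  [err]
                    Y self-dual
          [err]
            send[Unit] → recv[Unit]
              offer{more,err,data} → select{more,err,data}  (offer→select)
                [more]
                  send[Int] → recv[Int]
                    end self-dual
                [err]
                  select{data,more,ack} → offer{data,more,ack}  (select→offer)
                    [data]
                      Y self-dual
                    [more]
                      end self-dual
                    [ack]
                      end self-dual
                [data]
                  select{stop,ack,err} → offer{stop,ack,err}  (select→offer)
                    [stop]
                      Y self-dual
                    [ack]
                      Y self-dual
                    [err]
                      end self-dual
          [more]
            recv[Unit] → send[Unit]
              recv[Int] → send[Int]
                send[Bool] → recv[Bool]
                  Y self-dual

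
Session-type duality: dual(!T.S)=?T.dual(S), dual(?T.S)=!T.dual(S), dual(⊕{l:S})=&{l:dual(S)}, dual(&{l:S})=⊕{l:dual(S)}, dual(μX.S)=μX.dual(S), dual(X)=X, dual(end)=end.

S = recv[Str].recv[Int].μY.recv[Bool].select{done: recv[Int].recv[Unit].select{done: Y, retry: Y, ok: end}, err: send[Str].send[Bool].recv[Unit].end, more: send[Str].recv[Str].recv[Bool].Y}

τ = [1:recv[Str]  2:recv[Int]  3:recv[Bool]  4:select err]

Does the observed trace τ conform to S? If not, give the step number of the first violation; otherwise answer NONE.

NONE

@1 recv[Str]  match  state: recv[Int].μY.…
@2 recv[Int]  match  state: μY.…
@3 recv[Bool]  match  state: select{done: recv[Int].recv[Unit].select{done: μY.…, retry: μY.…, ok: end}, err: send[Str].send[Bool].recv[Unit].end, more: send[Str].recv[Str].recv[Bool].μY.…}
@4 select err  match  state: send[Str].send[Bool].recv[Unit].end
all 4 steps conform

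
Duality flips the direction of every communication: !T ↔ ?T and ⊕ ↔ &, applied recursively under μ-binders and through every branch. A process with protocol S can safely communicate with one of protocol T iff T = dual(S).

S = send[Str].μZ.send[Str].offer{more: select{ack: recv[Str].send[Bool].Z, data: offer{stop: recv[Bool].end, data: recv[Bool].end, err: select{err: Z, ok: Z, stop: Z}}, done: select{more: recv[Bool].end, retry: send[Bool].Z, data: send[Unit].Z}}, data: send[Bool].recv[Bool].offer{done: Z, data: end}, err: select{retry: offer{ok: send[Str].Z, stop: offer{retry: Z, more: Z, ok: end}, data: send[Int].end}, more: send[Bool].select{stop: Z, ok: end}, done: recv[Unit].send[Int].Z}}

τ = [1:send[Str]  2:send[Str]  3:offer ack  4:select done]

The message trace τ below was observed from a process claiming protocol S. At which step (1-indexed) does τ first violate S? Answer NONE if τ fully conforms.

step 1: send[Str]  ✓  now at μZ.…
step 2: send[Str]  ✓  now at offer{more: select{ack: recv[Str].send[Bool].μZ.…, data: offer{stop: recv[Bool].end, data: recv[Bool].end, err: select{err: μZ.…, ok: μZ.…, stop: μZ.…}}, done: select{more: recv[Bool].end, retry: send[Bool].μZ.…, data: send[Unit].μZ.…}}, data: send[Bool].recv[Bool].offer{done: μZ.…, data: end}, err: select{retry: offer{ok: send[Str].μZ.…, stop: offer{retry: μZ.…, more: μZ.…, ok: end}, data: send[Int].end}, more: send[Bool].select{stop: μZ.…, ok: end}, done: recv[Unit].send[Int].μZ.…}}
step 3: got offer ack, protocol expects offer more or offer data or offer err  ✗

3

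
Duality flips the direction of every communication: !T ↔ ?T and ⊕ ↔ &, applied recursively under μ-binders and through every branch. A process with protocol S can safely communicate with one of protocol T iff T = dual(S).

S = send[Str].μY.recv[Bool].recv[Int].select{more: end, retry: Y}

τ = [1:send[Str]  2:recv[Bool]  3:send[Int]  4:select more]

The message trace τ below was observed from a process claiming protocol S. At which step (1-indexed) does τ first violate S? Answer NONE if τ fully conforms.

3

step 1: send[Str]  ok  residual = μY.…
step 2: recv[Bool]  ok  residual = recv[Int].select{more: end, retry: μY.…}
step 3: got send[Int], protocol expects recv[Int]  ✗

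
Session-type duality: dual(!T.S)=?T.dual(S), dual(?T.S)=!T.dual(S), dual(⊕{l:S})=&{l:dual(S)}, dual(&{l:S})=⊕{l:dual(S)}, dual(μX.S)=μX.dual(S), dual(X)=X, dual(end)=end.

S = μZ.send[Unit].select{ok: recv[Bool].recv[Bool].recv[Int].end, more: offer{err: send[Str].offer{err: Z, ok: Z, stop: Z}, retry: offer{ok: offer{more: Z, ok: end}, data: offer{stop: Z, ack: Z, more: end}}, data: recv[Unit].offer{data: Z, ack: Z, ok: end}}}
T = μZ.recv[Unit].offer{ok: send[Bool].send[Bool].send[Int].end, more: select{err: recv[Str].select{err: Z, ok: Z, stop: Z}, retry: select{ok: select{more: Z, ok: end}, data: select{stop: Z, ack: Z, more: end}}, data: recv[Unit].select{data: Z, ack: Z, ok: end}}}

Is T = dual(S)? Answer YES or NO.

NO

μZ ‖ μZ  match (μ self-dual)
  send[Unit] ‖ recv[Unit]  match
    select{ok,more} ‖ offer{ok,more}  match labels match
      • ok:
        recv[Bool] ‖ send[Bool]  match
          recv[Bool] ‖ send[Bool]  match
            recv[Int] ‖ send[Int]  match
              end ‖ end  match
      • more:
        offer{err,retry,data} ‖ select{err,retry,data}  match labels match
          • err:
            send[Str] ‖ recv[Str]  match
              offer{err,ok,stop} ‖ select{err,ok,stop}  match labels match
                • err:
                  Z ‖ Z  match
                • ok:
                  Z ‖ Z  match
                • stop:
                  Z ‖ Z  match
          • retry:
            offer{ok,data} ‖ select{ok,data}  match labels match
              • ok:
                offer{more,ok} ‖ select{more,ok}  match labels match
                  • more:
                    Z ‖ Z  match
                  • ok:
                    end ‖ end  match
              • data:
                offer{stop,ack,more} ‖ select{stop,ack,more}  match labels match
                  • stop:
                    Z ‖ Z  match
                  • ack:
                    Z ‖ Z  match
                  • more:
                    end ‖ end  match
          • data:
            recv[Unit] ‖ recv[Unit]  ✗ same direction on both sides — not dual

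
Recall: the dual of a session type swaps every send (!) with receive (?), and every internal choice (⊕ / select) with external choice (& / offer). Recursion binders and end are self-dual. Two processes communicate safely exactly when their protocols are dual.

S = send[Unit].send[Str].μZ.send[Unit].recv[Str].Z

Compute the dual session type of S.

recv[Unit].recv[Str].μZ.recv[Unit].send[Str].Z

send[Unit] = recv[Unit]
  send[Str] = recv[Str]
    μZ = μZ  (binder kept)
      send[Unit] = recv[Unit]
        recv[Str] = send[Str]
          dual(Z) = Z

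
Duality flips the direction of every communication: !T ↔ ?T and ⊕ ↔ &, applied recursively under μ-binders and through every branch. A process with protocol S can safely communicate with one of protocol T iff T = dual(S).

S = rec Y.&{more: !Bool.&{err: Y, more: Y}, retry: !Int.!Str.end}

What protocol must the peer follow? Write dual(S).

rec Y.+{more: ?Bool.+{err: Y, more: Y}, retry: ?Int.?Str.end}

rec Y = rec Y  (μ self-dual)
  &{more,retry} = +{more,retry}  (external→internal)
    [more]
      !Bool = ?Bool
        &{err,more} = +{err,more}  (external→internal)
          [err]
            dual(Y) = Y
          [more]
            dual(Y) = Y
    [retry]
      !Int = ?Int
        !Str = ?Str
          dual(end) = end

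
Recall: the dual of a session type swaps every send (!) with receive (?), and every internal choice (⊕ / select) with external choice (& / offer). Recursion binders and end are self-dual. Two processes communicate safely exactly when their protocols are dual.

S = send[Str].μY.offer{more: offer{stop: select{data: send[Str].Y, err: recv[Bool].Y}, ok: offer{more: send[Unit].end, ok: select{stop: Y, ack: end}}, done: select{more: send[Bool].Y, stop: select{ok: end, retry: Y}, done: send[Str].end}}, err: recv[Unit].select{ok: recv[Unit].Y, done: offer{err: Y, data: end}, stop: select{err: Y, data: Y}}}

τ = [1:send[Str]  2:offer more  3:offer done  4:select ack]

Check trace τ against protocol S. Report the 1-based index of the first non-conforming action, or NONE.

[1] send[Str]  match  now at μY.…
[2] offer more  match  now at offer{stop: select{data: send[Str].μY.…, err: recv[Bool].μY.…}, ok: offer{more: send[Unit].end, ok: select{stop: μY.…, ack: end}}, done: select{more: send[Bool].μY.…, stop: select{ok: end, retry: μY.…}, done: send[Str].end}}
[3] offer done  match  now at select{more: send[Bool].μY.…, stop: select{ok: end, retry: μY.…}, done: send[Str].end}
[4] got select ack, protocol expects select more or select stop or select done  ✗

4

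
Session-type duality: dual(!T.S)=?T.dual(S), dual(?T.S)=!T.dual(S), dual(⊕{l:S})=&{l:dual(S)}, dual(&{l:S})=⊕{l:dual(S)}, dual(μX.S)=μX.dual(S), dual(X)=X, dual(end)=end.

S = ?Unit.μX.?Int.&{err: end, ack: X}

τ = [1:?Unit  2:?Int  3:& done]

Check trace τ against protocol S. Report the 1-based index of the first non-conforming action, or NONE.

step 1: ?Unit  match  state: μX.…
step 2: ?Int  match  state: &{err: end, ack: μX.…}
step 3: got & done, protocol expects & err or & ack  ✗

3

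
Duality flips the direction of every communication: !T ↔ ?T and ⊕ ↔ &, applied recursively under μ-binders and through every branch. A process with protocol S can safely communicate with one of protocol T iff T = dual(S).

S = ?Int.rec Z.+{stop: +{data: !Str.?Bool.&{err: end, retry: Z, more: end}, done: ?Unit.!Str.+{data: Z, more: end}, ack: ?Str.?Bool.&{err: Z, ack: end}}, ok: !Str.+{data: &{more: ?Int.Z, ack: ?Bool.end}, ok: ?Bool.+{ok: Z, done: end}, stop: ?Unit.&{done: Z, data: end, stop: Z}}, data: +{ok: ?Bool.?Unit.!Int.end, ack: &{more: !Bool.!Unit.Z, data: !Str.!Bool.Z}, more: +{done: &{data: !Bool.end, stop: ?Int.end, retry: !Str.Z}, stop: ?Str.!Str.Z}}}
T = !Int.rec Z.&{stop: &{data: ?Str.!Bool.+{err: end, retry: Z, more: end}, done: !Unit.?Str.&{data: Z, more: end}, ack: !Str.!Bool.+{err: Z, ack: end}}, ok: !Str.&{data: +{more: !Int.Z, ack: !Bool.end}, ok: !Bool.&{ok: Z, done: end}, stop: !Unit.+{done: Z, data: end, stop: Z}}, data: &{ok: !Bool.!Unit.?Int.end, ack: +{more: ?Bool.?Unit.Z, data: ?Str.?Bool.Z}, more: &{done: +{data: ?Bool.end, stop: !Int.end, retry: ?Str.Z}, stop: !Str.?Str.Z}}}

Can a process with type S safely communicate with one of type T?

NO

?Int | !Int  match
  rec Z | rec Z  match (rec unchanged)
    +{stop,ok,data} | &{stop,ok,data}  match same labels
      • stop:
        +{data,done,ack} | &{data,done,ack}  match same labels
          • data:
            !Str | ?Str  match
              ?Bool | !Bool  match
                &{err,retry,more} | +{err,retry,more}  match same labels
                  • err:
                    end | end  match
                  • retry:
                    Z | Z  match
                  • more:
                    end | end  match
          • done:
            ?Unit | !Unit  match
              !Str | ?Str  match
                +{data,more} | &{data,more}  match same labels
                  • data:
                    Z | Z  match
                  • more:
                    end | end  match
          • ack:
            ?Str | !Str  match
              ?Bool | !Bool  match
                &{err,ack} | +{err,ack}  match same labels
                  • err:
                    Z | Z  match
                  • ack:
                    end | end  match
      • ok:
        !Str | !Str  ✗ same direction on both sides — not dual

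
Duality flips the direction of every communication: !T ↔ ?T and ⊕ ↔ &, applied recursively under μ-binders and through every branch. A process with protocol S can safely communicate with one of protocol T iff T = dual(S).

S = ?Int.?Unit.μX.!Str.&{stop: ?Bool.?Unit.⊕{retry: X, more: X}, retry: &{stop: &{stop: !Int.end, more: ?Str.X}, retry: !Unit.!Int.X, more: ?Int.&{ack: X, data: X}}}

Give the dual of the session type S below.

?Int = !Int
  ?Unit = !Unit
    μX = μX  (μ self-dual)
      !Str = ?Str
        &{stop,retry} = ⊕{stop,retry}  (external→internal)
          • stop:
            ?Bool = !Bool
              ?Unit = !Unit
                ⊕{retry,more} = &{retry,more}  (internal→external)
                  • retry:
                    X self-dual
                  • more:
                    X self-dual
          • retry:
            &{stop,retry,more} = ⊕{stop,retry,more}  (external→internal)
              • stop:
                &{stop,more} = ⊕{stop,more}  (external→internal)
                  • stop:
                    !Int = ?Int
                      end self-dual
                  • more:
                    ?Str = !Str
                      X self-dual
              • retry:
                !Unit = ?Unit
                  !Int = ?Int
                    X self-dual
              • more:
                ?Int = !Int
                  &{ack,data} = ⊕{ack,data}  (external→internal)
                    • ack:
                      X self-dual
                    • data:
                      X self-dual

!Int.!Unit.μX.?Str.⊕{stop: !Bool.!Unit.&{retry: X, more: X}, retry: ⊕{stop: ⊕{stop: ?Int.end, more: !Str.X}, retry: ?Unit.?Int.X, more: !Int.⊕{ack: X, data: X}}}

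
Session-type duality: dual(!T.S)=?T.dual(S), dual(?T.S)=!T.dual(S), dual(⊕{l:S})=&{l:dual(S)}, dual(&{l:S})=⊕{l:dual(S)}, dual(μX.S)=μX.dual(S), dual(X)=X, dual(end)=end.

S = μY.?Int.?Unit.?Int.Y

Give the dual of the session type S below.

μY.!Int.!Unit.!Int.Y

μY → μY  (μ self-dual)
  ?Int → !Int
    ?Unit → !Unit
      ?Int → !Int
        Y ↦ Y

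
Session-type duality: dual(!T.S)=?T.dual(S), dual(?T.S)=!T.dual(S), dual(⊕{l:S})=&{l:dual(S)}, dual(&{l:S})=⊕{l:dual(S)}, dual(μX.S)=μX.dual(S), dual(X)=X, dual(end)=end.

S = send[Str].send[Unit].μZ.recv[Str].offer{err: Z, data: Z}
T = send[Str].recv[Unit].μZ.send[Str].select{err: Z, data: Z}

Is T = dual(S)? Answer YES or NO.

NO

send[Str] vs send[Str]  ✗ same direction on both sides — not dual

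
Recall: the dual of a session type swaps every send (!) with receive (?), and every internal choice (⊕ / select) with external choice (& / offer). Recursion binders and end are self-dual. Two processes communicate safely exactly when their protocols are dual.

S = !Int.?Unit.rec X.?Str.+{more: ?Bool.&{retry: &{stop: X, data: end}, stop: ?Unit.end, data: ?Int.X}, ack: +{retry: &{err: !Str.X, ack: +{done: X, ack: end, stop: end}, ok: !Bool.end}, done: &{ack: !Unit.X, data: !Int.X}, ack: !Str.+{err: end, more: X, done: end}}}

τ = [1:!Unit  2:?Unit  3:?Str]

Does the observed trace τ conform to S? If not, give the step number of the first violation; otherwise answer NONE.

1

@1 got !Unit, protocol expects !Int  ✗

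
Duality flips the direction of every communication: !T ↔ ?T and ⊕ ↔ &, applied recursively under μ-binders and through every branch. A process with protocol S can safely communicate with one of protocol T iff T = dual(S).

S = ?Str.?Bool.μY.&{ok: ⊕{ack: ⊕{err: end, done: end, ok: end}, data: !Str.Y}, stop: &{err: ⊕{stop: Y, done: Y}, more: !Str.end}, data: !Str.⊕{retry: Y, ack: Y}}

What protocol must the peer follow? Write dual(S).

?Str = !Str
  ?Bool = !Bool
    μY = μY  (μ self-dual)
      &{ok,stop,data} = ⊕{ok,stop,data}  (external→internal)
        [ok]
          ⊕{ack,data} = &{ack,data}  (select→offer)
            [ack]
              ⊕{err,done,ok} = &{err,done,ok}  (select→offer)
                [err]
                  end self-dual
                [done]
                  end self-dual
                [ok]
                  end self-dual
            [data]
              !Str = ?Str
                Y self-dual
        [stop]
          &{err,more} = ⊕{err,more}  (external→internal)
            [err]
              ⊕{stop,done} = &{stop,done}  (select→offer)
                [stop]
                  Y self-dual
                [done]
                  Y self-dual
            [more]
              !Str = ?Str
                end self-dual
        [data]
          !Str = ?Str
            ⊕{retry,ack} = &{retry,ack}  (select→offer)
              [retry]
                Y self-dual
              [ack]
                Y self-dual

!Str.!Bool.μY.⊕{ok: &{ack: &{err: end, done: end, ok: end}, data: ?Str.Y}, stop: ⊕{err: &{stop: Y, done: Y}, more: ?Str.end}, data: ?Str.&{retry: Y, ack: Y}}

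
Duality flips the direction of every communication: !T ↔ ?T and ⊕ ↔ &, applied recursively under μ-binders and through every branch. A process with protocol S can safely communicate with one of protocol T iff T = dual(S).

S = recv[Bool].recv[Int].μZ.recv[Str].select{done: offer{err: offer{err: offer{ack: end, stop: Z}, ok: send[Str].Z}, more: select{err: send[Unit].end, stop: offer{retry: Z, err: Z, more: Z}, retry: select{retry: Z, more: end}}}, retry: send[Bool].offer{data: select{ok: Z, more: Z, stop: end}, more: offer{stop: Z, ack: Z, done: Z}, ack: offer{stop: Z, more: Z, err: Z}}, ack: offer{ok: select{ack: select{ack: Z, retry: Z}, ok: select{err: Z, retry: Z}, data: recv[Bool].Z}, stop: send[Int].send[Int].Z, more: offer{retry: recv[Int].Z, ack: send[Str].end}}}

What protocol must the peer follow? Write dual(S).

send[Bool].send[Int].μZ.send[Str].offer{done: select{err: select{err: select{ack: end, stop: Z}, ok: recv[Str].Z}, more: offer{err: recv[Unit].end, stop: select{retry: Z, err: Z, more: Z}, retry: offer{retry: Z, more: end}}}, retry: recv[Bool].select{data: offer{ok: Z, more: Z, stop: end}, more: select{stop: Z, ack: Z, done: Z}, ack: select{stop: Z, more: Z, err: Z}}, ack: select{ok: offer{ack: offer{ack: Z, retry: Z}, ok: offer{err: Z, retry: Z}, data: send[Bool].Z}, stop: recv[Int].recv[Int].Z, more: select{retry: send[Int].Z, ack: recv[Str].end}}}

recv[Bool] ↦ send[Bool]
  recv[Int] ↦ send[Int]
    μZ ↦ μZ  (binder kept)
      recv[Str] ↦ send[Str]
        select{done,retry,ack} ↦ offer{done,retry,ack}  (select→offer)
          [done]
            offer{err,more} ↦ select{err,more}  (external→internal)
              [err]
                offer{err,ok} ↦ select{err,ok}  (external→internal)
                  [err]
                    offer{ack,stop} ↦ select{ack,stop}  (external→internal)
                      [ack]
                        dual(end) = end
                      [stop]
                        dual(Z) = Z
                  [ok]
                    send[Str] ↦ recv[Str]
                      dual(Z) = Z
              [more]
                select{err,stop,retry} ↦ offer{err,stop,retry}  (select→offer)
                  [err]
                    send[Unit] ↦ recv[Unit]
                      dual(end) = end
                  [stop]
                    offer{retry,err,more} ↦ select{retry,err,more}  (external→internal)
                      [retry]
                        dual(Z) = Z
                      [err]
                        dual(Z) = Z
                      [more]
                        dual(Z) = Z
                  [retry]
                    select{retry,more} ↦ offer{retry,more}  (select→offer)
                      [retry]
                        dual(Z) = Z
                      [more]
                        dual(end) = end
          [retry]
            send[Bool] ↦ recv[Bool]
              offer{data,more,ack} ↦ select{data,more,ack}  (external→internal)
                [data]
                  select{ok,more,stop} ↦ offer{ok,more,stop}  (select→offer)
                    [ok]
                      dual(Z) = Z
                    [more]
                      dual(Z) = Z
                    [stop]
                      dual(end) = end
                [more]
                  offer{stop,ack,done} ↦ select{stop,ack,done}  (external→internal)
                    [stop]
                      dual(Z) = Z
                    [ack]
                      dual(Z) = Z
                    [done]
                      dual(Z) = Z
                [ack]
                  offer{stop,more,err} ↦ select{stop,more,err}  (external→internal)
                    [stop]
                      dual(Z) = Z
                    [more]
                      dual(Z) = Z
                    [err]
                      dual(Z) = Z
          [ack]
            offer{ok,stop,more} ↦ select{ok,stop,more}  (external→internal)
              [ok]
                select{ack,ok,data} ↦ offer{ack,ok,data}  (select→offer)
                  [ack]
                    select{ack,retry} ↦ offer{ack,retry}  (select→offer)
                      [ack]
                        dual(Z) = Z
                      [retry]
                        dual(Z) = Z
                  [ok]
                    select{err,retry} ↦ offer{err,retry}  (select→offer)
                      [err]
                        dual(Z) = Z
                      [retry]
                        dual(Z) = Z
                  [data]
                    recv[Bool] ↦ send[Bool]
                      dual(Z) = Z
              [stop]
                send[Int] ↦ recv[Int]
                  send[Int] ↦ recv[Int]
                    dual(Z) = Z
              [more]
                offer{retry,ack} ↦ select{retry,ack}  (external→internal)
                  [retry]
                    recv[Int] ↦ send[Int]
                      dual(Z) = Z
                  [ack]
                    send[Str] ↦ recv[Str]
                      dual(end) = end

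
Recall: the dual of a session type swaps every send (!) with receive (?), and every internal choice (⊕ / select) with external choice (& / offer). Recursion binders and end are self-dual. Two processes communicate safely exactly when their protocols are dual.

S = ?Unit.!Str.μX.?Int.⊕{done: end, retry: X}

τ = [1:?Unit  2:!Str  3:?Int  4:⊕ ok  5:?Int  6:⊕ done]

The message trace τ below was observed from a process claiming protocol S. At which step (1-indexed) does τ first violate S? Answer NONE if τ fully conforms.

@1 ?Unit  match  residual = !Str.μX.…
@2 !Str  match  residual = μX.…
@3 ?Int  match  residual = ⊕{done: end, retry: μX.…}
@4 got ⊕ ok, protocol expects ⊕ done or ⊕ retry  ✗

4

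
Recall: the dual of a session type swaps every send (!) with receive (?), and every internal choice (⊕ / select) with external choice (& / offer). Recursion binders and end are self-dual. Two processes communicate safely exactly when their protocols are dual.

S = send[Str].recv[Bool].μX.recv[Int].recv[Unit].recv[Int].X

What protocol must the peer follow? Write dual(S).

send[Str] ↦ recv[Str]
  recv[Bool] ↦ send[Bool]
    μX ↦ μX  (rec unchanged)
      recv[Int] ↦ send[Int]
        recv[Unit] ↦ send[Unit]
          recv[Int] ↦ send[Int]
            X self-dual

recv[Str].send[Bool].μX.send[Int].send[Unit].send[Int].X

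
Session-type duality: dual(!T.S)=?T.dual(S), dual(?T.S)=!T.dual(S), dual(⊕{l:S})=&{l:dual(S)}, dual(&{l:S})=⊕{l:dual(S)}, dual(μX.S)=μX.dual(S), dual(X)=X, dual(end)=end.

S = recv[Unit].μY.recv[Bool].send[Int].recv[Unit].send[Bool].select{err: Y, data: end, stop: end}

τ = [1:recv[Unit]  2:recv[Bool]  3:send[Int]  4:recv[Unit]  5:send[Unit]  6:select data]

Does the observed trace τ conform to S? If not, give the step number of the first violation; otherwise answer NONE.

5

step 1: recv[Unit]  match  cont: μY.…
step 2: recv[Bool]  match  cont: send[Int].recv[Unit].send[Bool].select{err: μY.…, data: end, stop: end}
step 3: send[Int]  match  cont: recv[Unit].send[Bool].select{err: μY.…, data: end, stop: end}
step 4: recv[Unit]  match  cont: send[Bool].select{err: μY.…, data: end, stop: end}
step 5: got send[Unit], protocol expects send[Bool]  ✗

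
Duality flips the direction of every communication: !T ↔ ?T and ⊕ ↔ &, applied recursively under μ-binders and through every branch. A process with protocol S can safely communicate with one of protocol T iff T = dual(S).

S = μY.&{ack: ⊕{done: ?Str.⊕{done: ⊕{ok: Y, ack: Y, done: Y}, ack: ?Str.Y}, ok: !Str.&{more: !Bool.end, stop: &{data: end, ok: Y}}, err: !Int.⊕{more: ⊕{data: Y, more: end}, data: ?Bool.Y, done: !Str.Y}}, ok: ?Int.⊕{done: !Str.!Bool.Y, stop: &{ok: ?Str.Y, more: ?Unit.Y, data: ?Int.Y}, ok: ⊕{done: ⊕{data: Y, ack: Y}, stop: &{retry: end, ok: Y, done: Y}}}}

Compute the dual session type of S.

μY.⊕{ack: &{done: !Str.&{done: &{ok: Y, ack: Y, done: Y}, ack: !Str.Y}, ok: ?Str.⊕{more: ?Bool.end, stop: ⊕{data: end, ok: Y}}, err: ?Int.&{more: &{data: Y, more: end}, data: !Bool.Y, done: ?Str.Y}}, ok: !Int.&{done: ?Str.?Bool.Y, stop: ⊕{ok: !Str.Y, more: !Unit.Y, data: !Int.Y}, ok: &{done: &{data: Y, ack: Y}, stop: ⊕{retry: end, ok: Y, done: Y}}}}

μY = μY  (μ self-dual)
  &{ack,ok} = ⊕{ack,ok}  (external→internal)
    [ack]
      ⊕{done,ok,err} = &{done,ok,err}  (internal→external)
        [done]
          ?Str = !Str
            ⊕{done,ack} = &{done,ack}  (internal→external)
              [done]
                ⊕{ok,ack,done} = &{ok,ack,done}  (internal→external)
                  [ok]
                    Y ↦ Y
                  [ack]
                    Y ↦ Y
                  [done]
                    Y ↦ Y
              [ack]
                ?Str = !Str
                  Y ↦ Y
        [ok]
          !Str = ?Str
            &{more,stop} = ⊕{more,stop}  (external→internal)
              [more]
                !Bool = ?Bool
                  end ↦ end
              [stop]
                &{data,ok} = ⊕{data,ok}  (external→internal)
                  [data]
                    end ↦ end
                  [ok]
                    Y ↦ Y
        [err]
          !Int = ?Int
            ⊕{more,data,done} = &{more,data,done}  (internal→external)
              [more]
                ⊕{data,more} = &{data,more}  (internal→external)
                  [data]
                    Y ↦ Y
                  [more]
                    end ↦ end
              [data]
                ?Bool = !Bool
                  Y ↦ Y
              [done]
                !Str = ?Str
                  Y ↦ Y
    [ok]
      ?Int = !Int
        ⊕{done,stop,ok} = &{done,stop,ok}  (internal→external)
          [done]
            !Str = ?Str
              !Bool = ?Bool
                Y ↦ Y
          [stop]
            &{ok,more,data} = ⊕{ok,more,data}  (external→internal)
              [ok]
                ?Str = !Str
                  Y ↦ Y
              [more]
                ?Unit = !Unit
                  Y ↦ Y
              [data]
                ?Int = !Int
                  Y ↦ Y
          [ok]
            ⊕{done,stop} = &{done,stop}  (internal→external)
              [done]
                ⊕{data,ack} = &{data,ack}  (internal→external)
                  [data]
                    Y ↦ Y
                  [ack]
                    Y ↦ Y
              [stop]
                &{retry,ok,done} = ⊕{retry,ok,done}  (external→internal)
                  [retry]
                    end ↦ end
                  [ok]
                    Y ↦ Y
                  [done]
                    Y ↦ Y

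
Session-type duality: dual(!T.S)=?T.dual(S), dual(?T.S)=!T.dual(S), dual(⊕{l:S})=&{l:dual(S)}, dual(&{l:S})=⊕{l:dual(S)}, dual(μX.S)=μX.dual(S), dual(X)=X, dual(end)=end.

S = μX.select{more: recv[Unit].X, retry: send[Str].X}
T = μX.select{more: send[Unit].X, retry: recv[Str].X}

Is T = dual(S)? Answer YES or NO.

μX vs μX  ok (μ self-dual)
  select{more,retry} vs select{more,retry}  ✗ choice polarity not flipped — not dual

NO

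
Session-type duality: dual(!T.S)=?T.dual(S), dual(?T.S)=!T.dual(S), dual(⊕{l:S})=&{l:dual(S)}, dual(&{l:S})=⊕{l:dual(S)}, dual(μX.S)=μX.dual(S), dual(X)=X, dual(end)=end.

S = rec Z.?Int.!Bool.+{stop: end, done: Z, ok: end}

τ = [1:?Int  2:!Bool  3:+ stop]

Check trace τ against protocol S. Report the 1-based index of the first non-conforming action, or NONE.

[1] ?Int  ok  cont: !Bool.+{stop: end, done: rec Z.…, ok: end}
[2] !Bool  ok  cont: +{stop: end, done: rec Z.…, ok: end}
[3] + stop  ok  cont: end
τ conforms to S (length 3)

NONE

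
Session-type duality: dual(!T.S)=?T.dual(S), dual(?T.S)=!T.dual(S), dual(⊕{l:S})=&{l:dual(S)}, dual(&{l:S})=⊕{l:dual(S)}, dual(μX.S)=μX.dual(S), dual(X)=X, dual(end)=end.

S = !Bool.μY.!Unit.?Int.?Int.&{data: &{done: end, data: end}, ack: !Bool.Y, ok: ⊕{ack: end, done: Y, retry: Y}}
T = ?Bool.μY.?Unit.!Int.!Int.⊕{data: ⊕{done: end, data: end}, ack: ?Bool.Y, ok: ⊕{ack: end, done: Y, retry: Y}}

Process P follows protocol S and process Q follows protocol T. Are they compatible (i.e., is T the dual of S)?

NO

!Bool ‖ ?Bool  match
  μY ‖ μY  match (binder kept)
    !Unit ‖ ?Unit  match
      ?Int ‖ !Int  match
        ?Int ‖ !Int  match
          &{data,ack,ok} ‖ ⊕{data,ack,ok}  match same labels
            case data:
              &{done,data} ‖ ⊕{done,data}  match same labels
                case done:
                  end ‖ end  match
                case data:
                  end ‖ end  match
            case ack:
              !Bool ‖ ?Bool  match
                Y ‖ Y  match
            case ok:
              ⊕{ack,done,retry} ‖ ⊕{ack,done,retry}  ✗ choice polarity not flipped — not dual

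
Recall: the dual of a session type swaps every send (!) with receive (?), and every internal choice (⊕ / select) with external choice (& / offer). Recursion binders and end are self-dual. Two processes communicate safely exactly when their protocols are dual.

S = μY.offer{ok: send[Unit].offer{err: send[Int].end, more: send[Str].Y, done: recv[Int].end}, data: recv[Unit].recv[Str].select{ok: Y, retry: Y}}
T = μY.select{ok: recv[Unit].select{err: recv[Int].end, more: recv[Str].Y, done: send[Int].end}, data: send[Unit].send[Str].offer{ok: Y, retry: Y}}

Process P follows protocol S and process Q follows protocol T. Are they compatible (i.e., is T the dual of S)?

μY vs μY  ✓ (binder kept)
  offer{ok,data} vs select{ok,data}  ✓ labels match
    • ok:
      send[Unit] vs recv[Unit]  ✓
        offer{err,more,done} vs select{err,more,done}  ✓ labels match
          • err:
            send[Int] vs recv[Int]  ✓
              end vs end  ✓
          • more:
            send[Str] vs recv[Str]  ✓
              Y vs Y  ✓
          • done:
            recv[Int] vs send[Int]  ✓
              end vs end  ✓
    • data:
      recv[Unit] vs send[Unit]  ✓
        recv[Str] vs send[Str]  ✓
          select{ok,retry} vs offer{ok,retry}  ✓ labels match
            • ok:
              Y vs Y  ✓
            • retry:
              Y vs Y  ✓

YES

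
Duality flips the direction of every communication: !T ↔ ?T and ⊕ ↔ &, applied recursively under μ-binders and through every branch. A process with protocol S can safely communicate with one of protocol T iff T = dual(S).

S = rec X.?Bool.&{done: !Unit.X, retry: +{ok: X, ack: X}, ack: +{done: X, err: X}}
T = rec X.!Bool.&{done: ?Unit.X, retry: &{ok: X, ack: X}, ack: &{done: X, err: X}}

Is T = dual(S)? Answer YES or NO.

rec X | rec X  match (μ self-dual)
  ?Bool | !Bool  match
    &{done,retry,ack} | &{done,retry,ack}  ✗ choice polarity not flipped — not dual

NO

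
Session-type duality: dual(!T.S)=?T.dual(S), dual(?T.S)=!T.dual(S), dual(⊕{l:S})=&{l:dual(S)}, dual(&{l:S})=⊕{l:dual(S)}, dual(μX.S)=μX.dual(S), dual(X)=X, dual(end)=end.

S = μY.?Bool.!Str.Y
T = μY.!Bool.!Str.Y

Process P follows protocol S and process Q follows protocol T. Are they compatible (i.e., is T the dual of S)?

NO

μY | μY  match (rec unchanged)
  ?Bool | !Bool  match
    !Str | !Str  ✗ same direction on both sides — not dual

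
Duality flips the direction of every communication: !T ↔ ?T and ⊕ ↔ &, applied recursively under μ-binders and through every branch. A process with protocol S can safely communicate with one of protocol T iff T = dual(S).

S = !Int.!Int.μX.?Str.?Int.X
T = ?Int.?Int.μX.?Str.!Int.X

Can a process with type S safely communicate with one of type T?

!Int | ?Int  match
  !Int | ?Int  match
    μX | μX  match (binder kept)
      ?Str | ?Str  ✗ same direction on both sides — not dual

NO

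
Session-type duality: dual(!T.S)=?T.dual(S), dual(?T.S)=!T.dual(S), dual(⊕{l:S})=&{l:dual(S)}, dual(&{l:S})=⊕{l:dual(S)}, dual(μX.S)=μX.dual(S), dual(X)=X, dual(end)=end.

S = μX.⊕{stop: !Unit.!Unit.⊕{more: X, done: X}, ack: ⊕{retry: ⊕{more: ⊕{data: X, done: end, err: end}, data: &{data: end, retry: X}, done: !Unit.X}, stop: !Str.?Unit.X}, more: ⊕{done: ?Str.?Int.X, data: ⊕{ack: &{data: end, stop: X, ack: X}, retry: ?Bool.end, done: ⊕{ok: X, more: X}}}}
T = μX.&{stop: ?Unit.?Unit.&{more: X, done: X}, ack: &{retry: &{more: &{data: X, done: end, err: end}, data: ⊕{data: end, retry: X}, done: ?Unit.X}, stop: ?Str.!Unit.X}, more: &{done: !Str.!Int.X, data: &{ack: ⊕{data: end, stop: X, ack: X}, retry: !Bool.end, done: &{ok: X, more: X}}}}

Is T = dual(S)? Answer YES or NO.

μX ‖ μX  ✓ (binder kept)
  ⊕{stop,ack,more} ‖ &{stop,ack,more}  ✓ label sets agree
    case stop:
      !Unit ‖ ?Unit  ✓
        !Unit ‖ ?Unit  ✓
          ⊕{more,done} ‖ &{more,done}  ✓ label sets agree
            case more:
              X ‖ X  ✓
            case done:
              X ‖ X  ✓
    case ack:
      ⊕{retry,stop} ‖ &{retry,stop}  ✓ label sets agree
        case retry:
          ⊕{more,data,done} ‖ &{more,data,done}  ✓ label sets agree
            case more:
              ⊕{data,done,err} ‖ &{data,done,err}  ✓ label sets agree
                case data:
                  X ‖ X  ✓
                case done:
                  end ‖ end  ✓
                case err:
                  end ‖ end  ✓
            case data:
              &{data,retry} ‖ ⊕{data,retry}  ✓ label sets agree
                case data:
                  end ‖ end  ✓
                case retry:
                  X ‖ X  ✓
            case done:
              !Unit ‖ ?Unit  ✓
                X ‖ X  ✓
        case stop:
          !Str ‖ ?Str  ✓
            ?Unit ‖ !Unit  ✓
              X ‖ X  ✓
    case more:
      ⊕{done,data} ‖ &{done,data}  ✓ label sets agree
        case done:
          ?Str ‖ !Str  ✓
            ?Int ‖ !Int  ✓
              X ‖ X  ✓
        case data:
          ⊕{ack,retry,done} ‖ &{ack,retry,done}  ✓ label sets agree
            case ack:
              &{data,stop,ack} ‖ ⊕{data,stop,ack}  ✓ label sets agree
                case data:
                  end ‖ end  ✓
                case stop:
                  X ‖ X  ✓
                case ack:
                  X ‖ X  ✓
            case retry:
              ?Bool ‖ !Bool  ✓
                end ‖ end  ✓
            case done:
              ⊕{ok,more} ‖ &{ok,more}  ✓ label sets agree
                case ok:
                  X ‖ X  ✓
                case more:
                  X ‖ X  ✓

YES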